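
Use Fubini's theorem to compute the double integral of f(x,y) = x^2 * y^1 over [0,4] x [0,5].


By Fubini's theorem, the double integral factors as a product of single integrals:
Step 1: integral_0^4 x^2 dx = [x^3/3] from 0 to 4
     = 4^3/3 = 21.333333
Step 2: integral_0^5 y^1 dy = [y^2/2] from 0 to 5
     = 5^2/2 = 12.5
Step 3: Double integral = 21.333333 * 12.5 = 266.666667


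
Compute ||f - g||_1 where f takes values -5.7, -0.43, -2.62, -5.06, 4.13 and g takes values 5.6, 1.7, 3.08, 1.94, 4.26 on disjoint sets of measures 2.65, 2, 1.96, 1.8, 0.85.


Step 1: Compute differences f_i - g_i:
  -5.7 - 5.6 = -11.3
  -0.43 - 1.7 = -2.13
  -2.62 - 3.08 = -5.7
  -5.06 - 1.94 = -7
  4.13 - 4.26 = -0.13
Step 2: Compute |diff|^1 * measure for each set:
  |-11.3|^1 * 2.65 = 11.3 * 2.65 = 29.945
  |-2.13|^1 * 2 = 2.13 * 2 = 4.26
  |-5.7|^1 * 1.96 = 5.7 * 1.96 = 11.172
  |-7|^1 * 1.8 = 7 * 1.8 = 12.6
  |-0.13|^1 * 0.85 = 0.13 * 0.85 = 0.1105
Step 3: Sum = 58.0875
Step 4: ||f-g||_1 = (58.0875)^(1/1) = 58.0875


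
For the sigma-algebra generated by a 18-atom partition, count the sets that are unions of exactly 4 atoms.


Each element of F is a union of some subset of the 18 atoms.
Elements that are unions of exactly 4 atoms correspond to 4-element subsets of the 18 atoms.
Count = C(18, 4) = 18! / (4! * 14!) = 3060.


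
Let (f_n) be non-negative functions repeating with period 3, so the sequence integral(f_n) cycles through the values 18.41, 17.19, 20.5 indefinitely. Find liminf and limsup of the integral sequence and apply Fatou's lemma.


The sequence (integral(f_n)) is periodic with period 3, repeating the values 18.41, 17.19, 20.5 indefinitely.
Step 1: For a periodic sequence, every tail (a_m, a_(m+1), ...) contains all 3 period values infinitely often.
Step 2: Hence inf of every tail = min of the period values = min(18.41, 17.19, 20.5) = 17.19.
        liminf_n integral(f_n) = sup over m of (inf of tail from m) = 17.19.
Step 3: Similarly sup of every tail = max of the period values = 20.5.
        limsup_n integral(f_n) = 20.5.
Step 4: Fatou's lemma: integral(liminf_n f_n) <= liminf_n integral(f_n) = 17.19.
        So the integral of the pointwise liminf is at most 17.19.


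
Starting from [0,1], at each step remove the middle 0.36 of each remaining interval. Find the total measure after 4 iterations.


Step 1: At each step, fraction remaining = 1 - 0.36 = 0.64
Step 2: After 4 steps, measure = (0.64)^4
Step 3: Computing the power step by step:
  After step 1: 0.64
  After step 2: 0.4096
  After step 3: 0.262144
  After step 4: 0.167772
Result = 0.167772


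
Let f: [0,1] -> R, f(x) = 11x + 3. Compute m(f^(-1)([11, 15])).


f^(-1)([11, 15]) = {x : 11 <= 11x + 3 <= 15}
Solving: (11 - 3)/11 <= x <= (15 - 3)/11
= [0.727273, 1.090909]
Intersecting with [0,1]: [0.727273, 1]
Measure = 1 - 0.727273 = 0.272727


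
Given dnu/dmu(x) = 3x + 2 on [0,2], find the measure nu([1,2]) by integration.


nu(A) = integral_A (dnu/dmu) dmu = integral_1^2 (3x + 2) dx
Step 1: Antiderivative F(x) = (3/2)x^2 + 2x
Step 2: F(2) = (3/2)*2^2 + 2*2 = 6 + 4 = 10
Step 3: F(1) = (3/2)*1^2 + 2*1 = 1.5 + 2 = 3.5
Step 4: nu([1,2]) = F(2) - F(1) = 10 - 3.5 = 6.5


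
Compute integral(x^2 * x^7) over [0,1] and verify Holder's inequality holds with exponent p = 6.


Step 1: Exact integral of f*g = integral(x^9, 0, 1) = 1/10
     = 0.1
Step 2: Holder bound with p=6, q=1.2:
  ||f||_p = (integral x^12 dx)^(1/6) = (1/13)^(1/6) = 0.652143
  ||g||_q = (integral x^8.4 dx)^(1/1.2) = (1/9.4)^(1/1.2) = 0.154547
Step 3: Holder bound = ||f||_p * ||g||_q = 0.652143 * 0.154547 = 0.100787
Verification: 0.1 <= 0.100787 (Holder holds)


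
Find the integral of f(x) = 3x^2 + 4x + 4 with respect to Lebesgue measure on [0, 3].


The Lebesgue integral of a Riemann-integrable function agrees with the Riemann integral.
Antiderivative F(x) = (3/3)x^3 + (4/2)x^2 + 4x
F(3) = (3/3)*3^3 + (4/2)*3^2 + 4*3
     = (3/3)*27 + (4/2)*9 + 4*3
     = 27 + 18 + 12
     = 57
F(0) = 0.0
Integral = F(3) - F(0) = 57 - 0.0 = 57


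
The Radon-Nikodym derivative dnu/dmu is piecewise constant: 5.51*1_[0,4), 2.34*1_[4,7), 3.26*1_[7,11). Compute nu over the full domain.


Integrate each piece of the Radon-Nikodym derivative:
Step 1: integral_0^4 5.51 dx = 5.51*(4-0) = 5.51*4 = 22.04
Step 2: integral_4^7 2.34 dx = 2.34*(7-4) = 2.34*3 = 7.02
Step 3: integral_7^11 3.26 dx = 3.26*(11-7) = 3.26*4 = 13.04
Total: 22.04 + 7.02 + 13.04 = 42.1


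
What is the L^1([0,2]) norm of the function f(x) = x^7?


Step 1: ||f||_1 = (integral_0^2 |x^7|^1 dx)^(1/1)
     = (integral_0^2 x^7 dx)^(1/1)
Step 2: integral_0^2 x^7 dx = [x^8/(8)] from 0 to 2 = 2^8/8
     = 256/8 = 32
Step 3: ||f||_1 = (32)^(1/1) = 32


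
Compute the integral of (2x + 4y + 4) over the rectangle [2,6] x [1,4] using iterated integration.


By Fubini, integrate in x first, then y.
Step 1: Fix y, integrate over x in [2,6]:
  integral(2x + 4y + 4, x=2..6)
  = 2*(6^2 - 2^2)/2 + (4y + 4)*(6 - 2)
  = 32 + (4y + 4)*4
  = 32 + 16y + 16
  = 48 + 16y
Step 2: Integrate over y in [1,4]:
  integral(48 + 16y, y=1..4)
  = 48*3 + 16*(4^2 - 1^2)/2
  = 144 + 120
  = 264


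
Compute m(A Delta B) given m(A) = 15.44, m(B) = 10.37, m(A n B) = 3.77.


m(A Delta B) = m(A) + m(B) - 2*m(A n B)
= 15.44 + 10.37 - 2*3.77
= 15.44 + 10.37 - 7.54
= 18.27


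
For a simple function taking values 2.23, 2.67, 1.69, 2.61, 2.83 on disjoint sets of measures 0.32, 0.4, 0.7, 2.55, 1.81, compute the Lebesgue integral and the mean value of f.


Step 1: Integral = sum(value_i * measure_i)
= 2.23*0.32 + 2.67*0.4 + 1.69*0.7 + 2.61*2.55 + 2.83*1.81
= 0.7136 + 1.068 + 1.183 + 6.6555 + 5.1223
= 14.7424
Step 2: Total measure of domain = 0.32 + 0.4 + 0.7 + 2.55 + 1.81 = 5.78
Step 3: Average value = 14.7424 / 5.78 = 2.550588


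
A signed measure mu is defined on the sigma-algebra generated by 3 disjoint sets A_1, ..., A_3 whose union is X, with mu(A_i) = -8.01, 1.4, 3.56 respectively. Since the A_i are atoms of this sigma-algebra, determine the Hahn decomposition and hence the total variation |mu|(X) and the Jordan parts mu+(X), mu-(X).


Step 1: Every measurable set is a union of atoms (the cells / points), so a Hahn decomposition is
  obtained by grouping atoms by sign: P = union of atoms with mu > 0, N = union of the remaining atoms.
  Atoms in P (indices): 2, 3;  atoms in N (indices): 1
  Positive values: 1.4, 3.56
  Negative values: -8.01
Step 2: mu+(X) = mu(P) = sum of positive atom values = 4.96
Step 3: mu-(X) = -mu(N) = sum of |negative atom values| = 8.01
Step 4: |mu|(X) = mu+(X) + mu-(X) = 4.96 + 8.01 = 12.97


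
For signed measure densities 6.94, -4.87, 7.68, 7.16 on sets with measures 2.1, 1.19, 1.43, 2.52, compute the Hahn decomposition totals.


Step 1: Compute signed measure on each set:
  Set 1: 6.94 * 2.1 = 14.574
  Set 2: -4.87 * 1.19 = -5.7953
  Set 3: 7.68 * 1.43 = 10.9824
  Set 4: 7.16 * 2.52 = 18.0432
Step 2: Total signed measure = (14.574) + (-5.7953) + (10.9824) + (18.0432)
     = 37.8043
Step 3: Positive part mu+(X) = sum of positive contributions = 43.5996
Step 4: Negative part mu-(X) = |sum of negative contributions| = 5.7953


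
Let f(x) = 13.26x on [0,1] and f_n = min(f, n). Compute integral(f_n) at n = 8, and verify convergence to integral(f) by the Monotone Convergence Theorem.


f(x) = 13.26x on [0,1]; f_n(x) = min(13.26x, n). At n = 8:
Step 1: f(x) reaches 8 at x = 8/13.26 = 0.603318
Step 2: integral(f_8) = integral(13.26x, 0, 0.603318) + integral(8, 0.603318, 1)
       = 13.26*0.603318^2/2 + 8*(1 - 0.603318)
       = 2.413273 + 3.173454
       = 5.586727
Step 3: As n -> infinity, f_n increases to f, so by MCT integral(f_n) -> integral(f) = 13.26/2 = 6.63.
Convergence: integral(f_8) = 5.586727 -> 6.63 as n -> infinity


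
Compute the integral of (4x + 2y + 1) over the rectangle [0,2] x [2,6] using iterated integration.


By Fubini, integrate in x first, then y.
Step 1: Fix y, integrate over x in [0,2]:
  integral(4x + 2y + 1, x=0..2)
  = 4*(2^2 - 0^2)/2 + (2y + 1)*(2 - 0)
  = 8 + (2y + 1)*2
  = 8 + 4y + 2
  = 10 + 4y
Step 2: Integrate over y in [2,6]:
  integral(10 + 4y, y=2..6)
  = 10*4 + 4*(6^2 - 2^2)/2
  = 40 + 64
  = 104


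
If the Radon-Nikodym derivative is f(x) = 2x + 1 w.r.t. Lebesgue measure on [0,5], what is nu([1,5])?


nu(A) = integral_A (dnu/dmu) dmu = integral_1^5 (2x + 1) dx
Step 1: Antiderivative F(x) = (2/2)x^2 + 1x
Step 2: F(5) = (2/2)*5^2 + 1*5 = 25 + 5 = 30
Step 3: F(1) = (2/2)*1^2 + 1*1 = 1 + 1 = 2
Step 4: nu([1,5]) = F(5) - F(1) = 30 - 2 = 28


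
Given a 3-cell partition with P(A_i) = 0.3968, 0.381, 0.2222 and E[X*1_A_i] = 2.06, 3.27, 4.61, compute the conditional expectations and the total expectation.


For each cell A_i: E[X|A_i] = E[X*1_A_i] / P(A_i)
Step 1: E[X|A_1] = 2.06 / 0.3968 = 5.191532
Step 2: E[X|A_2] = 3.27 / 0.381 = 8.582677
Step 3: E[X|A_3] = 4.61 / 0.2222 = 20.747075
Verification: E[X] = sum E[X*1_A_i] = 2.06 + 3.27 + 4.61 = 9.94


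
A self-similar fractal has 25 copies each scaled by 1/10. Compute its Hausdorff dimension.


For a self-similar set with N copies scaled by 1/r:
dim_H = log(N)/log(r) = log(25)/log(10)
= 3.218876/2.302585
= 1.39794


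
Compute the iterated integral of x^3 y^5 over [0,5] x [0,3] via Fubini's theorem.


By Fubini's theorem, the double integral factors as a product of single integrals:
Step 1: integral_0^5 x^3 dx = [x^4/4] from 0 to 5
     = 5^4/4 = 156.25
Step 2: integral_0^3 y^5 dy = [y^6/6] from 0 to 3
     = 3^6/6 = 121.5
Step 3: Double integral = 156.25 * 121.5 = 18984.375


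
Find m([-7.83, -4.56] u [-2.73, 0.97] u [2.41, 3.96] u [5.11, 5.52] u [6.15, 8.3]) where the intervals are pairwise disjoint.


For pairwise disjoint intervals, m(union) = sum of lengths.
= (-4.56 - -7.83) + (0.97 - -2.73) + (3.96 - 2.41) + (5.52 - 5.11) + (8.3 - 6.15)
= 3.27 + 3.7 + 1.55 + 0.41 + 2.15
= 11.08


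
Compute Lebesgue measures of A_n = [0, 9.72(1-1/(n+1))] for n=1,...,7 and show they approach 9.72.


By continuity of measure from below: if A_n increases to A, then m(A_n) -> m(A).
Here A = [0, 9.72], so m(A) = 9.72
Step 1: a_1 = 9.72*(1 - 1/2) = 4.86, m(A_1) = 4.86
Step 2: a_2 = 9.72*(1 - 1/3) = 6.48, m(A_2) = 6.48
Step 3: a_3 = 9.72*(1 - 1/4) = 7.29, m(A_3) = 7.29
Step 4: a_4 = 9.72*(1 - 1/5) = 7.776, m(A_4) = 7.776
Step 5: a_5 = 9.72*(1 - 1/6) = 8.1, m(A_5) = 8.1
Step 6: a_6 = 9.72*(1 - 1/7) = 8.3314, m(A_6) = 8.3314
Step 7: a_7 = 9.72*(1 - 1/8) = 8.505, m(A_7) = 8.505
Limit: m(A_n) -> m([0,9.72]) = 9.72


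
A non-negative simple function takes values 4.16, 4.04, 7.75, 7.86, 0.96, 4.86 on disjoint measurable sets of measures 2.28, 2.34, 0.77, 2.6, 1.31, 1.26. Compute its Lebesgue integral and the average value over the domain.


Step 1: Integral = sum(value_i * measure_i)
= 4.16*2.28 + 4.04*2.34 + 7.75*0.77 + 7.86*2.6 + 0.96*1.31 + 4.86*1.26
= 9.4848 + 9.4536 + 5.9675 + 20.436 + 1.2576 + 6.1236
= 52.7231
Step 2: Total measure of domain = 2.28 + 2.34 + 0.77 + 2.6 + 1.31 + 1.26 = 10.56
Step 3: Average value = 52.7231 / 10.56 = 4.992718


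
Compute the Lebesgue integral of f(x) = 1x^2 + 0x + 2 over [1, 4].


The Lebesgue integral of a Riemann-integrable function agrees with the Riemann integral.
Antiderivative F(x) = (1/3)x^3 + (0/2)x^2 + 2x
F(4) = (1/3)*4^3 + (0/2)*4^2 + 2*4
     = (1/3)*64 + (0/2)*16 + 2*4
     = 21.333333 + 0.0 + 8
     = 29.333333
F(1) = 2.333333
Integral = F(4) - F(1) = 29.333333 - 2.333333 = 27


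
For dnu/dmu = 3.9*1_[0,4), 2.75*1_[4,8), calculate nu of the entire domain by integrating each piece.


Integrate each piece of the Radon-Nikodym derivative:
Step 1: integral_0^4 3.9 dx = 3.9*(4-0) = 3.9*4 = 15.6
Step 2: integral_4^8 2.75 dx = 2.75*(8-4) = 2.75*4 = 11
Total: 15.6 + 11 = 26.6


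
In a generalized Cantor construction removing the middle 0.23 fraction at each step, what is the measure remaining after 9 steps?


Step 1: At each step, fraction remaining = 1 - 0.23 = 0.77
Step 2: After 9 steps, measure = (0.77)^9
Result = 0.095152


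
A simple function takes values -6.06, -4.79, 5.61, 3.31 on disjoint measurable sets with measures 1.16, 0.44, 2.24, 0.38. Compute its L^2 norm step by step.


Step 1: Compute |f_i|^2 for each value:
  |-6.06|^2 = 36.7236
  |-4.79|^2 = 22.9441
  |5.61|^2 = 31.4721
  |3.31|^2 = 10.9561
Step 2: Multiply by measures and sum:
  36.7236 * 1.16 = 42.599376
  22.9441 * 0.44 = 10.095404
  31.4721 * 2.24 = 70.497504
  10.9561 * 0.38 = 4.163318
Sum = 42.599376 + 10.095404 + 70.497504 + 4.163318 = 127.355602
Step 3: Take the p-th root:
||f||_2 = (127.355602)^(1/2) = 11.285194


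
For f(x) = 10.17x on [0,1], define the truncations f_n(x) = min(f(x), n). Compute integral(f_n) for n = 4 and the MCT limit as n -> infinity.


f(x) = 10.17x on [0,1]; f_n(x) = min(10.17x, n). At n = 4:
Step 1: f(x) reaches 4 at x = 4/10.17 = 0.393314
Step 2: integral(f_4) = integral(10.17x, 0, 0.393314) + integral(4, 0.393314, 1)
       = 10.17*0.393314^2/2 + 4*(1 - 0.393314)
       = 0.786627 + 2.426745
       = 3.213373
Step 3: As n -> infinity, f_n increases to f, so by MCT integral(f_n) -> integral(f) = 10.17/2 = 5.085.
Convergence: integral(f_4) = 3.213373 -> 5.085 as n -> infinity


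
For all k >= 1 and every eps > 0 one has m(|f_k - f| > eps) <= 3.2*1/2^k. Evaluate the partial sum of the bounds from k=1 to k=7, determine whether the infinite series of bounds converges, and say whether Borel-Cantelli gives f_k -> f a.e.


Step 1: List the terms 3.2*1/2^k for k = 1 to 7:
  k=1: 1.6
  k=2: 0.8
  k=3: 0.4
  k=4: 0.2
  k=5: 0.1
  k=6: 0.05
  k=7: 0.025
Step 2: Partial sum = 1.6 + 0.8 + 0.4 + 0.2 + 0.1 + 0.05 + 0.025
     = 3.175
Step 3: The full series sum_(k>=1) 3.2*1/2^k converges (geometric series with ratio 1/2 < 1; a constant multiple of a convergent series converges).
Step 4: Fix eps > 0. Since sum_k m(|f_k - f| > eps) < infinity, the Borel-Cantelli lemma gives
        m(limsup_k {|f_k - f| > eps}) = 0, i.e. for a.e. x, |f_k(x) - f(x)| <= eps for all large k.
        Applying this with eps = 1/j for j = 1, 2, ... and intersecting the countably many full-measure sets,
        for a.e. x we get limsup_k |f_k(x) - f(x)| <= 1/j for every j, hence f_k -> f almost everywhere.
Conclusion: series converges; Borel-Cantelli yields f_k -> f a.e.


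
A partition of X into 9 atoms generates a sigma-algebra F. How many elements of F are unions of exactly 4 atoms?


Each element of F is a union of some subset of the 9 atoms.
Elements that are unions of exactly 4 atoms correspond to 4-element subsets of the 9 atoms.
Count = C(9, 4) = 9! / (4! * 5!) = 126.


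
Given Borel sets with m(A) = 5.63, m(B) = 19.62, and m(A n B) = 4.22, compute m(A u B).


By inclusion-exclusion: m(A u B) = m(A) + m(B) - m(A n B)
= 5.63 + 19.62 - 4.22
= 21.03


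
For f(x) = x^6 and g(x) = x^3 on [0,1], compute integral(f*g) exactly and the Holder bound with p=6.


Step 1: Exact integral of f*g = integral(x^9, 0, 1) = 1/10
     = 0.1
Step 2: Holder bound with p=6, q=1.2:
  ||f||_p = (integral x^36 dx)^(1/6) = (1/37)^(1/6) = 0.547814
  ||g||_q = (integral x^3.6 dx)^(1/1.2) = (1/4.6)^(1/1.2) = 0.280351
Step 3: Holder bound = ||f||_p * ||g||_q = 0.547814 * 0.280351 = 0.15358
Verification: 0.1 <= 0.15358 (Holder holds)


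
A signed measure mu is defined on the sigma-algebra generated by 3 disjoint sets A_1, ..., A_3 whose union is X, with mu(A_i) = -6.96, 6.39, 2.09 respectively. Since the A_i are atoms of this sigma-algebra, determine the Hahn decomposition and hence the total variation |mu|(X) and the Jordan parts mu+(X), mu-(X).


Step 1: Every measurable set is a union of atoms (the cells / points), so a Hahn decomposition is
  obtained by grouping atoms by sign: P = union of atoms with mu > 0, N = union of the remaining atoms.
  Atoms in P (indices): 2, 3;  atoms in N (indices): 1
  Positive values: 6.39, 2.09
  Negative values: -6.96
Step 2: mu+(X) = mu(P) = sum of positive atom values = 8.48
Step 3: mu-(X) = -mu(N) = sum of |negative atom values| = 6.96
Step 4: |mu|(X) = mu+(X) + mu-(X) = 8.48 + 6.96 = 15.44


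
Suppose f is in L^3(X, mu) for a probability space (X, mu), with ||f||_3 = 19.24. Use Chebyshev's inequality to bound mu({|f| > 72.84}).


Chebyshev/Markov inequality: mu(|f| > eps) <= (||f||_p / eps)^p
Step 1: ||f||_3 / eps = 19.24 / 72.84 = 0.264141
Step 2: Raise to power p = 3:
  (0.264141)^3 = 0.018429
Step 3: Therefore mu(|f| > 72.84) <= 0.018429


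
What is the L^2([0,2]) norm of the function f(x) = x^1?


Step 1: ||f||_2 = (integral_0^2 |x^1|^2 dx)^(1/2)
     = (integral_0^2 x^2 dx)^(1/2)
Step 2: integral_0^2 x^2 dx = [x^3/(3)] from 0 to 2 = 2^3/3
     = 8/3 = 2.666667
Step 3: ||f||_2 = (2.666667)^(1/2) = 1.632993


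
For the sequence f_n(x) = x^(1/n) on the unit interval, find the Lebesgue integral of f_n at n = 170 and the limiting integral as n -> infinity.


At n = 170: f_170(x) = x^(1/170).
Step 1: integral(x^(1/170), 0, 1) = [x^(1/170+1) / (1/170+1)] from 0 to 1
     = 1 / (1/170 + 1) = 1 / ((170+1)/170) = 170/(170+1)
     = 170/171 = 0.994152
Step 2: As n -> infinity, f_n(x) = x^(1/n) -> 1 for x in (0,1], and f_n is increasing in n.
By MCT, lim_n integral(f_n) = integral(lim_n f_n) = integral(1, 0, 1) = 1.
Step 3: Verify convergence: 170/171 = 0.994152 -> 1


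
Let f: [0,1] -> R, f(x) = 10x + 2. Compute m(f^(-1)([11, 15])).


f^(-1)([11, 15]) = {x : 11 <= 10x + 2 <= 15}
Solving: (11 - 2)/10 <= x <= (15 - 2)/10
= [0.9, 1.3]
Intersecting with [0,1]: [0.9, 1]
Measure = 1 - 0.9 = 0.1


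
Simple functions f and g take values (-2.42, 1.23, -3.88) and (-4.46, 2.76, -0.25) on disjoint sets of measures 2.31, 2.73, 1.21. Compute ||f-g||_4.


Step 1: Compute differences f_i - g_i:
  -2.42 - -4.46 = 2.04
  1.23 - 2.76 = -1.53
  -3.88 - -0.25 = -3.63
Step 2: Compute |diff|^4 * measure for each set:
  |2.04|^4 * 2.31 = 17.318915 * 2.31 = 40.006693
  |-1.53|^4 * 2.73 = 5.479813 * 2.73 = 14.959889
  |-3.63|^4 * 1.21 = 173.630694 * 1.21 = 210.093139
Step 3: Sum = 265.059721
Step 4: ||f-g||_4 = (265.059721)^(1/4) = 4.034929


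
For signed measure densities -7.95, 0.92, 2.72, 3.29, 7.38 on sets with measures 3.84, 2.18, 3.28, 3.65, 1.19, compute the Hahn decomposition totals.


Step 1: Compute signed measure on each set:
  Set 1: -7.95 * 3.84 = -30.528
  Set 2: 0.92 * 2.18 = 2.0056
  Set 3: 2.72 * 3.28 = 8.9216
  Set 4: 3.29 * 3.65 = 12.0085
  Set 5: 7.38 * 1.19 = 8.7822
Step 2: Total signed measure = (-30.528) + (2.0056) + (8.9216) + (12.0085) + (8.7822)
     = 1.1899
Step 3: Positive part mu+(X) = sum of positive contributions = 31.7179
Step 4: Negative part mu-(X) = |sum of negative contributions| = 30.528


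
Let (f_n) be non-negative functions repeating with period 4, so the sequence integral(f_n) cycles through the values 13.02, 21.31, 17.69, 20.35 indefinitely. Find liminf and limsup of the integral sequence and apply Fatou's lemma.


The sequence (integral(f_n)) is periodic with period 4, repeating the values 13.02, 21.31, 17.69, 20.35 indefinitely.
Step 1: For a periodic sequence, every tail (a_m, a_(m+1), ...) contains all 4 period values infinitely often.
Step 2: Hence inf of every tail = min of the period values = min(13.02, 21.31, 17.69, 20.35) = 13.02.
        liminf_n integral(f_n) = sup over m of (inf of tail from m) = 13.02.
Step 3: Similarly sup of every tail = max of the period values = 21.31.
        limsup_n integral(f_n) = 21.31.
Step 4: Fatou's lemma: integral(liminf_n f_n) <= liminf_n integral(f_n) = 13.02.
        So the integral of the pointwise liminf is at most 13.02.


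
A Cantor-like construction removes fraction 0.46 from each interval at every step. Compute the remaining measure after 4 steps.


Step 1: At each step, fraction remaining = 1 - 0.46 = 0.54
Step 2: After 4 steps, measure = (0.54)^4
Step 3: Computing the power step by step:
  After step 1: 0.54
  After step 2: 0.2916
  After step 3: 0.157464
  After step 4: 0.085031
Result = 0.085031


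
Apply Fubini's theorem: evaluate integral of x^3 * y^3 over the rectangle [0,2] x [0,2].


By Fubini's theorem, the double integral factors as a product of single integrals:
Step 1: integral_0^2 x^3 dx = [x^4/4] from 0 to 2
     = 2^4/4 = 4
Step 2: integral_0^2 y^3 dy = [y^4/4] from 0 to 2
     = 2^4/4 = 4
Step 3: Double integral = 4 * 4 = 16


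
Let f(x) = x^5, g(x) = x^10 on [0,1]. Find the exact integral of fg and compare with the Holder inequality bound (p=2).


Step 1: Exact integral of f*g = integral(x^15, 0, 1) = 1/16
     = 0.0625
Step 2: Holder bound with p=2, q=2:
  ||f||_p = (integral x^10 dx)^(1/2) = (1/11)^(1/2) = 0.301511
  ||g||_q = (integral x^20 dx)^(1/2) = (1/21)^(1/2) = 0.218218
Step 3: Holder bound = ||f||_p * ||g||_q = 0.301511 * 0.218218 = 0.065795
Verification: 0.0625 <= 0.065795 (Holder holds)


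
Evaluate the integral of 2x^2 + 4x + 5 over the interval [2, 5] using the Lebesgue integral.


The Lebesgue integral of a Riemann-integrable function agrees with the Riemann integral.
Antiderivative F(x) = (2/3)x^3 + (4/2)x^2 + 5x
F(5) = (2/3)*5^3 + (4/2)*5^2 + 5*5
     = (2/3)*125 + (4/2)*25 + 5*5
     = 83.333333 + 50 + 25
     = 158.333333
F(2) = 23.333333
Integral = F(5) - F(2) = 158.333333 - 23.333333 = 135


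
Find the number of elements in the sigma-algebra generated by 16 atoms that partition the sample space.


Each element of the sigma-algebra is a union of some subset of the 16 atoms.
The number of such subsets is 2^16 = 65536.


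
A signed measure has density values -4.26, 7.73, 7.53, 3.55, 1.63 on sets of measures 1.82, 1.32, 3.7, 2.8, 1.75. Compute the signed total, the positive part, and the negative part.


Step 1: Compute signed measure on each set:
  Set 1: -4.26 * 1.82 = -7.7532
  Set 2: 7.73 * 1.32 = 10.2036
  Set 3: 7.53 * 3.7 = 27.861
  Set 4: 3.55 * 2.8 = 9.94
  Set 5: 1.63 * 1.75 = 2.8525
Step 2: Total signed measure = (-7.7532) + (10.2036) + (27.861) + (9.94) + (2.8525)
     = 43.1039
Step 3: Positive part mu+(X) = sum of positive contributions = 50.8571
Step 4: Negative part mu-(X) = |sum of negative contributions| = 7.7532


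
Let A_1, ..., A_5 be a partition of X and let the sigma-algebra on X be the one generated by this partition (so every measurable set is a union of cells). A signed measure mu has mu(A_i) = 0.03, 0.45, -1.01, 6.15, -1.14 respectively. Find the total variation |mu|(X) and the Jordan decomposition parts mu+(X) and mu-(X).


Step 1: Every measurable set is a union of atoms (the cells / points), so a Hahn decomposition is
  obtained by grouping atoms by sign: P = union of atoms with mu > 0, N = union of the remaining atoms.
  Atoms in P (indices): 1, 2, 4;  atoms in N (indices): 3, 5
  Positive values: 0.03, 0.45, 6.15
  Negative values: -1.01, -1.14
Step 2: mu+(X) = mu(P) = sum of positive atom values = 6.63
Step 3: mu-(X) = -mu(N) = sum of |negative atom values| = 2.15
Step 4: |mu|(X) = mu+(X) + mu-(X) = 6.63 + 2.15 = 8.78


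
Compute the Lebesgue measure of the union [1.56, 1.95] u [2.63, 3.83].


For pairwise disjoint intervals, m(union) = sum of lengths.
= (1.95 - 1.56) + (3.83 - 2.63)
= 0.39 + 1.2
= 1.59


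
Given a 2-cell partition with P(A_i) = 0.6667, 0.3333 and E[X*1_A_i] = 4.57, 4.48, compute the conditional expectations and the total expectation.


For each cell A_i: E[X|A_i] = E[X*1_A_i] / P(A_i)
Step 1: E[X|A_1] = 4.57 / 0.6667 = 6.854657
Step 2: E[X|A_2] = 4.48 / 0.3333 = 13.441344
Verification: E[X] = sum E[X*1_A_i] = 4.57 + 4.48 = 9.05


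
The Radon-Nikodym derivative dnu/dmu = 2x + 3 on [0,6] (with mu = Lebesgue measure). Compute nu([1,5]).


nu(A) = integral_A (dnu/dmu) dmu = integral_1^5 (2x + 3) dx
Step 1: Antiderivative F(x) = (2/2)x^2 + 3x
Step 2: F(5) = (2/2)*5^2 + 3*5 = 25 + 15 = 40
Step 3: F(1) = (2/2)*1^2 + 3*1 = 1 + 3 = 4
Step 4: nu([1,5]) = F(5) - F(1) = 40 - 4 = 36


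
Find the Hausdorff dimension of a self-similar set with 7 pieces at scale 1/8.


For a self-similar set with N copies scaled by 1/r:
dim_H = log(N)/log(r) = log(7)/log(8)
= 1.94591/2.079442
= 0.935785


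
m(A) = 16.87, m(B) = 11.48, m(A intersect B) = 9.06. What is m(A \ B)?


m(A \ B) = m(A) - m(A n B)
= 16.87 - 9.06
= 7.81


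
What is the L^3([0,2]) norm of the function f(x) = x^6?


Step 1: ||f||_3 = (integral_0^2 |x^6|^3 dx)^(1/3)
     = (integral_0^2 x^18 dx)^(1/3)
Step 2: integral_0^2 x^18 dx = [x^19/(19)] from 0 to 2 = 2^19/19
     = 524288/19 = 27594.105263
Step 3: ||f||_3 = (27594.105263)^(1/3) = 30.218445


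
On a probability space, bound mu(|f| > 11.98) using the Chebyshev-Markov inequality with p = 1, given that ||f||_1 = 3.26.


Chebyshev/Markov inequality: mu(|f| > eps) <= (||f||_p / eps)^p
Step 1: ||f||_1 / eps = 3.26 / 11.98 = 0.27212
Step 2: Raise to power p = 1:
  (0.27212)^1 = 0.27212
Step 3: Therefore mu(|f| > 11.98) <= 0.27212


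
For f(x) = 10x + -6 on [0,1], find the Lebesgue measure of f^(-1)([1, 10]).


f^(-1)([1, 10]) = {x : 1 <= 10x + -6 <= 10}
Solving: (1 - -6)/10 <= x <= (10 - -6)/10
= [0.7, 1.6]
Intersecting with [0,1]: [0.7, 1]
Measure = 1 - 0.7 = 0.3


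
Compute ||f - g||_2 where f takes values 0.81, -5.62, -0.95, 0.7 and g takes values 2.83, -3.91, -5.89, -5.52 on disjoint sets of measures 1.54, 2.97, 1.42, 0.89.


Step 1: Compute differences f_i - g_i:
  0.81 - 2.83 = -2.02
  -5.62 - -3.91 = -1.71
  -0.95 - -5.89 = 4.94
  0.7 - -5.52 = 6.22
Step 2: Compute |diff|^2 * measure for each set:
  |-2.02|^2 * 1.54 = 4.0804 * 1.54 = 6.283816
  |-1.71|^2 * 2.97 = 2.9241 * 2.97 = 8.684577
  |4.94|^2 * 1.42 = 24.4036 * 1.42 = 34.653112
  |6.22|^2 * 0.89 = 38.6884 * 0.89 = 34.432676
Step 3: Sum = 84.054181
Step 4: ||f-g||_2 = (84.054181)^(1/2) = 9.168107


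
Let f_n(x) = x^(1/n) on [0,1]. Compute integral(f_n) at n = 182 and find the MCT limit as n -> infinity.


At n = 182: f_182(x) = x^(1/182).
Step 1: integral(x^(1/182), 0, 1) = [x^(1/182+1) / (1/182+1)] from 0 to 1
     = 1 / (1/182 + 1) = 1 / ((182+1)/182) = 182/(182+1)
     = 182/183 = 0.994536
Step 2: As n -> infinity, f_n(x) = x^(1/n) -> 1 for x in (0,1], and f_n is increasing in n.
By MCT, lim_n integral(f_n) = integral(lim_n f_n) = integral(1, 0, 1) = 1.
Step 3: Verify convergence: 182/183 = 0.994536 -> 1


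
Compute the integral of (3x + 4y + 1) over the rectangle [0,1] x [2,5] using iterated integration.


By Fubini, integrate in x first, then y.
Step 1: Fix y, integrate over x in [0,1]:
  integral(3x + 4y + 1, x=0..1)
  = 3*(1^2 - 0^2)/2 + (4y + 1)*(1 - 0)
  = 1.5 + (4y + 1)*1
  = 1.5 + 4y + 1
  = 2.5 + 4y
Step 2: Integrate over y in [2,5]:
  integral(2.5 + 4y, y=2..5)
  = 2.5*3 + 4*(5^2 - 2^2)/2
  = 7.5 + 42
  = 49.5


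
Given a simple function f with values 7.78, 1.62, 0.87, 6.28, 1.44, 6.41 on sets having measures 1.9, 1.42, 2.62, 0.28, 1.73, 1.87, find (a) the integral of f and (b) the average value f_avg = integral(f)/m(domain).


Step 1: Integral = sum(value_i * measure_i)
= 7.78*1.9 + 1.62*1.42 + 0.87*2.62 + 6.28*0.28 + 1.44*1.73 + 6.41*1.87
= 14.782 + 2.3004 + 2.2794 + 1.7584 + 2.4912 + 11.9867
= 35.5981
Step 2: Total measure of domain = 1.9 + 1.42 + 2.62 + 0.28 + 1.73 + 1.87 = 9.82
Step 3: Average value = 35.5981 / 9.82 = 3.625061


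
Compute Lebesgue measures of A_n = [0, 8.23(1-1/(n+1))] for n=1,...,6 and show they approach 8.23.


By continuity of measure from below: if A_n increases to A, then m(A_n) -> m(A).
Here A = [0, 8.23], so m(A) = 8.23
Step 1: a_1 = 8.23*(1 - 1/2) = 4.115, m(A_1) = 4.115
Step 2: a_2 = 8.23*(1 - 1/3) = 5.4867, m(A_2) = 5.4867
Step 3: a_3 = 8.23*(1 - 1/4) = 6.1725, m(A_3) = 6.1725
Step 4: a_4 = 8.23*(1 - 1/5) = 6.584, m(A_4) = 6.584
Step 5: a_5 = 8.23*(1 - 1/6) = 6.8583, m(A_5) = 6.8583
Step 6: a_6 = 8.23*(1 - 1/7) = 7.0543, m(A_6) = 7.0543
Limit: m(A_n) -> m([0,8.23]) = 8.23


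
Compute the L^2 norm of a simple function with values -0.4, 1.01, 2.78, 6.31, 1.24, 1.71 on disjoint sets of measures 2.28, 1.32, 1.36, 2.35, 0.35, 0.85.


Step 1: Compute |f_i|^2 for each value:
  |-0.4|^2 = 0.16
  |1.01|^2 = 1.0201
  |2.78|^2 = 7.7284
  |6.31|^2 = 39.8161
  |1.24|^2 = 1.5376
  |1.71|^2 = 2.9241
Step 2: Multiply by measures and sum:
  0.16 * 2.28 = 0.3648
  1.0201 * 1.32 = 1.346532
  7.7284 * 1.36 = 10.510624
  39.8161 * 2.35 = 93.567835
  1.5376 * 0.35 = 0.53816
  2.9241 * 0.85 = 2.485485
Sum = 0.3648 + 1.346532 + 10.510624 + 93.567835 + 0.53816 + 2.485485 = 108.813436
Step 3: Take the p-th root:
||f||_2 = (108.813436)^(1/2) = 10.431368


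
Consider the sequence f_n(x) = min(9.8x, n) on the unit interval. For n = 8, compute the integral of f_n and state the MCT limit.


f(x) = 9.8x on [0,1]; f_n(x) = min(9.8x, n). At n = 8:
Step 1: f(x) reaches 8 at x = 8/9.8 = 0.816327
Step 2: integral(f_8) = integral(9.8x, 0, 0.816327) + integral(8, 0.816327, 1)
       = 9.8*0.816327^2/2 + 8*(1 - 0.816327)
       = 3.265306 + 1.469388
       = 4.734694
Step 3: As n -> infinity, f_n increases to f, so by MCT integral(f_n) -> integral(f) = 9.8/2 = 4.9.
Convergence: integral(f_8) = 4.734694 -> 4.9 as n -> infinity


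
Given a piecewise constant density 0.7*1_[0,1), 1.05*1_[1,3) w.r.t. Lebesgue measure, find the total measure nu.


Integrate each piece of the Radon-Nikodym derivative:
Step 1: integral_0^1 0.7 dx = 0.7*(1-0) = 0.7*1 = 0.7
Step 2: integral_1^3 1.05 dx = 1.05*(3-1) = 1.05*2 = 2.1
Total: 0.7 + 2.1 = 2.8


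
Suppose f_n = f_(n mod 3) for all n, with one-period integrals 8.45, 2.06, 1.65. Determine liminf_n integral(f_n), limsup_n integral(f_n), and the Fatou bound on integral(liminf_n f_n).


The sequence (integral(f_n)) is periodic with period 3, repeating the values 8.45, 2.06, 1.65 indefinitely.
Step 1: For a periodic sequence, every tail (a_m, a_(m+1), ...) contains all 3 period values infinitely often.
Step 2: Hence inf of every tail = min of the period values = min(8.45, 2.06, 1.65) = 1.65.
        liminf_n integral(f_n) = sup over m of (inf of tail from m) = 1.65.
Step 3: Similarly sup of every tail = max of the period values = 8.45.
        limsup_n integral(f_n) = 8.45.
Step 4: Fatou's lemma: integral(liminf_n f_n) <= liminf_n integral(f_n) = 1.65.
        So the integral of the pointwise liminf is at most 1.65.


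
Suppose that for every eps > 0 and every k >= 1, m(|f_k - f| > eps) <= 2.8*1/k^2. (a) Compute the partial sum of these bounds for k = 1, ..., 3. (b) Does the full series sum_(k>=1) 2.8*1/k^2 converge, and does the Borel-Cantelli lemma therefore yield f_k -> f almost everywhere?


Step 1: List the terms 2.8*1/k^2 for k = 1 to 3:
  k=1: 2.8
  k=2: 0.7
  k=3: 0.311111
Step 2: Partial sum = 2.8 + 0.7 + 0.311111
     = 3.811111
Step 3: The full series sum_(k>=1) 2.8*1/k^2 converges (p-series with p = 2 > 1; a constant multiple of a convergent series converges).
Step 4: Fix eps > 0. Since sum_k m(|f_k - f| > eps) < infinity, the Borel-Cantelli lemma gives
        m(limsup_k {|f_k - f| > eps}) = 0, i.e. for a.e. x, |f_k(x) - f(x)| <= eps for all large k.
        Applying this with eps = 1/j for j = 1, 2, ... and intersecting the countably many full-measure sets,
        for a.e. x we get limsup_k |f_k(x) - f(x)| <= 1/j for every j, hence f_k -> f almost everywhere.
Conclusion: series converges; Borel-Cantelli yields f_k -> f a.e.


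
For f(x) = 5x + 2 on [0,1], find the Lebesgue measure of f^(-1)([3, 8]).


f^(-1)([3, 8]) = {x : 3 <= 5x + 2 <= 8}
Solving: (3 - 2)/5 <= x <= (8 - 2)/5
= [0.2, 1.2]
Intersecting with [0,1]: [0.2, 1]
Measure = 1 - 0.2 = 0.8


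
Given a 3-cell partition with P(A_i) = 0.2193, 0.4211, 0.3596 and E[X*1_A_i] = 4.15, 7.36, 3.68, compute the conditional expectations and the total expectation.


For each cell A_i: E[X|A_i] = E[X*1_A_i] / P(A_i)
Step 1: E[X|A_1] = 4.15 / 0.2193 = 18.923849
Step 2: E[X|A_2] = 7.36 / 0.4211 = 17.478034
Step 3: E[X|A_3] = 3.68 / 0.3596 = 10.233593
Verification: E[X] = sum E[X*1_A_i] = 4.15 + 7.36 + 3.68 = 15.19


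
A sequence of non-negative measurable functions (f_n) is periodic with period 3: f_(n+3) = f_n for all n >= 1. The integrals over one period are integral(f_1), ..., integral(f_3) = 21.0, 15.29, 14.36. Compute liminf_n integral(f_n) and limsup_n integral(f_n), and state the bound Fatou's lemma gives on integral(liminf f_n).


The sequence (integral(f_n)) is periodic with period 3, repeating the values 21.0, 15.29, 14.36 indefinitely.
Step 1: For a periodic sequence, every tail (a_m, a_(m+1), ...) contains all 3 period values infinitely often.
Step 2: Hence inf of every tail = min of the period values = min(21.0, 15.29, 14.36) = 14.36.
        liminf_n integral(f_n) = sup over m of (inf of tail from m) = 14.36.
Step 3: Similarly sup of every tail = max of the period values = 21.
        limsup_n integral(f_n) = 21.
Step 4: Fatou's lemma: integral(liminf_n f_n) <= liminf_n integral(f_n) = 14.36.
        So the integral of the pointwise liminf is at most 14.36.


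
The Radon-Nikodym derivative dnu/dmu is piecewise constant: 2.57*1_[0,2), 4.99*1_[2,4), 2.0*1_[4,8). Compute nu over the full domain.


Integrate each piece of the Radon-Nikodym derivative:
Step 1: integral_0^2 2.57 dx = 2.57*(2-0) = 2.57*2 = 5.14
Step 2: integral_2^4 4.99 dx = 4.99*(4-2) = 4.99*2 = 9.98
Step 3: integral_4^8 2.0 dx = 2.0*(8-4) = 2.0*4 = 8
Total: 5.14 + 9.98 + 8 = 23.12


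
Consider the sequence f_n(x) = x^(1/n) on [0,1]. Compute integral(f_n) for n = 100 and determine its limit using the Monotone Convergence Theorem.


At n = 100: f_100(x) = x^(1/100).
Step 1: integral(x^(1/100), 0, 1) = [x^(1/100+1) / (1/100+1)] from 0 to 1
     = 1 / (1/100 + 1) = 1 / ((100+1)/100) = 100/(100+1)
     = 100/101 = 0.990099
Step 2: As n -> infinity, f_n(x) = x^(1/n) -> 1 for x in (0,1], and f_n is increasing in n.
By MCT, lim_n integral(f_n) = integral(lim_n f_n) = integral(1, 0, 1) = 1.
Step 3: Verify convergence: 100/101 = 0.990099 -> 1


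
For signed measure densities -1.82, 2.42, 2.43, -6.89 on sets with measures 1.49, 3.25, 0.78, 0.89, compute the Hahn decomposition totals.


Step 1: Compute signed measure on each set:
  Set 1: -1.82 * 1.49 = -2.7118
  Set 2: 2.42 * 3.25 = 7.865
  Set 3: 2.43 * 0.78 = 1.8954
  Set 4: -6.89 * 0.89 = -6.1321
Step 2: Total signed measure = (-2.7118) + (7.865) + (1.8954) + (-6.1321)
     = 0.9165
Step 3: Positive part mu+(X) = sum of positive contributions = 9.7604
Step 4: Negative part mu-(X) = |sum of negative contributions| = 8.8439


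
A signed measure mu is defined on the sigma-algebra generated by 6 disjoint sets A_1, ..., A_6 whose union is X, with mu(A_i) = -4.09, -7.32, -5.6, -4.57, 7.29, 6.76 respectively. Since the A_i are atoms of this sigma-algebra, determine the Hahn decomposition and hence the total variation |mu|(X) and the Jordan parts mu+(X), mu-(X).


Step 1: Every measurable set is a union of atoms (the cells / points), so a Hahn decomposition is
  obtained by grouping atoms by sign: P = union of atoms with mu > 0, N = union of the remaining atoms.
  Atoms in P (indices): 5, 6;  atoms in N (indices): 1, 2, 3, 4
  Positive values: 7.29, 6.76
  Negative values: -4.09, -7.32, -5.6, -4.57
Step 2: mu+(X) = mu(P) = sum of positive atom values = 14.05
Step 3: mu-(X) = -mu(N) = sum of |negative atom values| = 21.58
Step 4: |mu|(X) = mu+(X) + mu-(X) = 14.05 + 21.58 = 35.63


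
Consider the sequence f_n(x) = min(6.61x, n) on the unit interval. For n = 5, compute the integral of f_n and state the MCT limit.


f(x) = 6.61x on [0,1]; f_n(x) = min(6.61x, n). At n = 5:
Step 1: f(x) reaches 5 at x = 5/6.61 = 0.75643
Step 2: integral(f_5) = integral(6.61x, 0, 0.75643) + integral(5, 0.75643, 1)
       = 6.61*0.75643^2/2 + 5*(1 - 0.75643)
       = 1.891074 + 1.217852
       = 3.108926
Step 3: As n -> infinity, f_n increases to f, so by MCT integral(f_n) -> integral(f) = 6.61/2 = 3.305.
Convergence: integral(f_5) = 3.108926 -> 3.305 as n -> infinity


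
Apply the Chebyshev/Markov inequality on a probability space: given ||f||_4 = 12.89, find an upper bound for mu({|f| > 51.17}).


Chebyshev/Markov inequality: mu(|f| > eps) <= (||f||_p / eps)^p
Step 1: ||f||_4 / eps = 12.89 / 51.17 = 0.251905
Step 2: Raise to power p = 4:
  (0.251905)^4 = 0.004027
Step 3: Therefore mu(|f| > 51.17) <= 0.004027


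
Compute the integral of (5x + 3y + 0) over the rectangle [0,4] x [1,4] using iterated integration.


By Fubini, integrate in x first, then y.
Step 1: Fix y, integrate over x in [0,4]:
  integral(5x + 3y + 0, x=0..4)
  = 5*(4^2 - 0^2)/2 + (3y + 0)*(4 - 0)
  = 40 + (3y + 0)*4
  = 40 + 12y + 0
  = 40 + 12y
Step 2: Integrate over y in [1,4]:
  integral(40 + 12y, y=1..4)
  = 40*3 + 12*(4^2 - 1^2)/2
  = 120 + 90
  = 210


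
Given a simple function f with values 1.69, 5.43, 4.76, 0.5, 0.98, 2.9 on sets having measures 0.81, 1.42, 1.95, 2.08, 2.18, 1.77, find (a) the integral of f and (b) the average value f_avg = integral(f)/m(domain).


Step 1: Integral = sum(value_i * measure_i)
= 1.69*0.81 + 5.43*1.42 + 4.76*1.95 + 0.5*2.08 + 0.98*2.18 + 2.9*1.77
= 1.3689 + 7.7106 + 9.282 + 1.04 + 2.1364 + 5.133
= 26.6709
Step 2: Total measure of domain = 0.81 + 1.42 + 1.95 + 2.08 + 2.18 + 1.77 = 10.21
Step 3: Average value = 26.6709 / 10.21 = 2.612233


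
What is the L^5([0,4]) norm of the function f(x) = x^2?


Step 1: ||f||_5 = (integral_0^4 |x^2|^5 dx)^(1/5)
     = (integral_0^4 x^10 dx)^(1/5)
Step 2: integral_0^4 x^10 dx = [x^11/(11)] from 0 to 4 = 4^11/11
     = 4194304/11 = 381300.363636
Step 3: ||f||_5 = (381300.363636)^(1/5) = 13.069334


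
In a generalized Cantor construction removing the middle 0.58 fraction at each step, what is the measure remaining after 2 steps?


Step 1: At each step, fraction remaining = 1 - 0.58 = 0.42
Step 2: After 2 steps, measure = (0.42)^2
Step 3: Computing the power step by step:
  After step 1: 0.42
  After step 2: 0.1764
Result = 0.1764


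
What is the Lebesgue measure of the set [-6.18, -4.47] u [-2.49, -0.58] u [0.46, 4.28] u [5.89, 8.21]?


For pairwise disjoint intervals, m(union) = sum of lengths.
= (-4.47 - -6.18) + (-0.58 - -2.49) + (4.28 - 0.46) + (8.21 - 5.89)
= 1.71 + 1.91 + 3.82 + 2.32
= 9.76


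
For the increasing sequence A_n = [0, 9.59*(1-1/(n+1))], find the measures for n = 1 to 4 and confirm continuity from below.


By continuity of measure from below: if A_n increases to A, then m(A_n) -> m(A).
Here A = [0, 9.59], so m(A) = 9.59
Step 1: a_1 = 9.59*(1 - 1/2) = 4.795, m(A_1) = 4.795
Step 2: a_2 = 9.59*(1 - 1/3) = 6.3933, m(A_2) = 6.3933
Step 3: a_3 = 9.59*(1 - 1/4) = 7.1925, m(A_3) = 7.1925
Step 4: a_4 = 9.59*(1 - 1/5) = 7.672, m(A_4) = 7.672
Limit: m(A_n) -> m([0,9.59]) = 9.59


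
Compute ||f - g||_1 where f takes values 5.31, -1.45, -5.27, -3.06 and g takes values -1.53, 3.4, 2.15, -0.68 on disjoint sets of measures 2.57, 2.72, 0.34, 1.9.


Step 1: Compute differences f_i - g_i:
  5.31 - -1.53 = 6.84
  -1.45 - 3.4 = -4.85
  -5.27 - 2.15 = -7.42
  -3.06 - -0.68 = -2.38
Step 2: Compute |diff|^1 * measure for each set:
  |6.84|^1 * 2.57 = 6.84 * 2.57 = 17.5788
  |-4.85|^1 * 2.72 = 4.85 * 2.72 = 13.192
  |-7.42|^1 * 0.34 = 7.42 * 0.34 = 2.5228
  |-2.38|^1 * 1.9 = 2.38 * 1.9 = 4.522
Step 3: Sum = 37.8156
Step 4: ||f-g||_1 = (37.8156)^(1/1) = 37.8156


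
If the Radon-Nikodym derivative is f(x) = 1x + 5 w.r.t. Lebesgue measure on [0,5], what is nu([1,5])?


nu(A) = integral_A (dnu/dmu) dmu = integral_1^5 (1x + 5) dx
Step 1: Antiderivative F(x) = (1/2)x^2 + 5x
Step 2: F(5) = (1/2)*5^2 + 5*5 = 12.5 + 25 = 37.5
Step 3: F(1) = (1/2)*1^2 + 5*1 = 0.5 + 5 = 5.5
Step 4: nu([1,5]) = F(5) - F(1) = 37.5 - 5.5 = 32


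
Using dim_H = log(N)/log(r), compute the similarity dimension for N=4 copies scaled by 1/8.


For a self-similar set with N copies scaled by 1/r:
dim_H = log(N)/log(r) = log(4)/log(8)
= 1.386294/2.079442
= 0.666667


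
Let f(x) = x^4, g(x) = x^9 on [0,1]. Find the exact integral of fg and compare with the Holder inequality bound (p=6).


Step 1: Exact integral of f*g = integral(x^13, 0, 1) = 1/14
     = 0.071429
Step 2: Holder bound with p=6, q=1.2:
  ||f||_p = (integral x^24 dx)^(1/6) = (1/25)^(1/6) = 0.584804
  ||g||_q = (integral x^10.8 dx)^(1/1.2) = (1/11.8)^(1/1.2) = 0.127869
Step 3: Holder bound = ||f||_p * ||g||_q = 0.584804 * 0.127869 = 0.074778
Verification: 0.071429 <= 0.074778 (Holder holds)
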